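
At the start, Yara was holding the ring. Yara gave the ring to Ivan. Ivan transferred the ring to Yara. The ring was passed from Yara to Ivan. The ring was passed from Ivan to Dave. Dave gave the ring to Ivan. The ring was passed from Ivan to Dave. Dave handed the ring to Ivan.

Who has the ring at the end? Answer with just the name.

Tracking the ring through each event:
Start: Yara has the ring.
After event 1: Ivan has the ring.
After event 2: Yara has the ring.
After event 3: Ivan has the ring.
After event 4: Dave has the ring.
After event 5: Ivan has the ring.
After event 6: Dave has the ring.
After event 7: Ivan has the ring.

Answer: Ivan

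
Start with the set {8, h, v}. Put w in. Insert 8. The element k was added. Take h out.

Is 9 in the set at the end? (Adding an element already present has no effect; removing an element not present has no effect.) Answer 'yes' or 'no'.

Answer: no

Derivation:
Tracking the set through each operation:
Start: {8, h, v}
Event 1 (add w): added. Set: {8, h, v, w}
Event 2 (add 8): already present, no change. Set: {8, h, v, w}
Event 3 (add k): added. Set: {8, h, k, v, w}
Event 4 (remove h): removed. Set: {8, k, v, w}

Final set: {8, k, v, w} (size 4)
9 is NOT in the final set.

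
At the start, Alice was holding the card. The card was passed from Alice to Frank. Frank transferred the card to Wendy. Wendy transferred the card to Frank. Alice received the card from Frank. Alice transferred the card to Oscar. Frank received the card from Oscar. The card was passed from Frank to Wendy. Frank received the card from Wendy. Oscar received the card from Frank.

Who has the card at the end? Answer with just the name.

Tracking the card through each event:
Start: Alice has the card.
After event 1: Frank has the card.
After event 2: Wendy has the card.
After event 3: Frank has the card.
After event 4: Alice has the card.
After event 5: Oscar has the card.
After event 6: Frank has the card.
After event 7: Wendy has the card.
After event 8: Frank has the card.
After event 9: Oscar has the card.

Answer: Oscar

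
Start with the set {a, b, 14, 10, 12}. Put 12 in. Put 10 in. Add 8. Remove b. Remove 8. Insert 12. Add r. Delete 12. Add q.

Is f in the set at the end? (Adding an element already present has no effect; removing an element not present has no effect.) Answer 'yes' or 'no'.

Tracking the set through each operation:
Start: {10, 12, 14, a, b}
Event 1 (add 12): already present, no change. Set: {10, 12, 14, a, b}
Event 2 (add 10): already present, no change. Set: {10, 12, 14, a, b}
Event 3 (add 8): added. Set: {10, 12, 14, 8, a, b}
Event 4 (remove b): removed. Set: {10, 12, 14, 8, a}
Event 5 (remove 8): removed. Set: {10, 12, 14, a}
Event 6 (add 12): already present, no change. Set: {10, 12, 14, a}
Event 7 (add r): added. Set: {10, 12, 14, a, r}
Event 8 (remove 12): removed. Set: {10, 14, a, r}
Event 9 (add q): added. Set: {10, 14, a, q, r}

Final set: {10, 14, a, q, r} (size 5)
f is NOT in the final set.

Answer: no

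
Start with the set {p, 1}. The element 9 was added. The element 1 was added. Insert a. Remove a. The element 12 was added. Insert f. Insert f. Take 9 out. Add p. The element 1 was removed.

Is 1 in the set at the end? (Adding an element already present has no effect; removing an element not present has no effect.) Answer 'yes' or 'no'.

Answer: no

Derivation:
Tracking the set through each operation:
Start: {1, p}
Event 1 (add 9): added. Set: {1, 9, p}
Event 2 (add 1): already present, no change. Set: {1, 9, p}
Event 3 (add a): added. Set: {1, 9, a, p}
Event 4 (remove a): removed. Set: {1, 9, p}
Event 5 (add 12): added. Set: {1, 12, 9, p}
Event 6 (add f): added. Set: {1, 12, 9, f, p}
Event 7 (add f): already present, no change. Set: {1, 12, 9, f, p}
Event 8 (remove 9): removed. Set: {1, 12, f, p}
Event 9 (add p): already present, no change. Set: {1, 12, f, p}
Event 10 (remove 1): removed. Set: {12, f, p}

Final set: {12, f, p} (size 3)
1 is NOT in the final set.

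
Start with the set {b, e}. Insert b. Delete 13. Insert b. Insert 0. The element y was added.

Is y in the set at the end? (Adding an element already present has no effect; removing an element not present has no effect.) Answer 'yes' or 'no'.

Answer: yes

Derivation:
Tracking the set through each operation:
Start: {b, e}
Event 1 (add b): already present, no change. Set: {b, e}
Event 2 (remove 13): not present, no change. Set: {b, e}
Event 3 (add b): already present, no change. Set: {b, e}
Event 4 (add 0): added. Set: {0, b, e}
Event 5 (add y): added. Set: {0, b, e, y}

Final set: {0, b, e, y} (size 4)
y is in the final set.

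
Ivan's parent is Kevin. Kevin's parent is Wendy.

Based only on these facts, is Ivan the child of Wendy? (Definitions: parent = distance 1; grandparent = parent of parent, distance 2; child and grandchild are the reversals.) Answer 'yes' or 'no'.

Answer: no

Derivation:
Reconstructing the parent chain from the given facts:
  Wendy -> Kevin -> Ivan
(each arrow means 'parent of the next')
Positions in the chain (0 = top):
  position of Wendy: 0
  position of Kevin: 1
  position of Ivan: 2

Ivan is at position 2, Wendy is at position 0; signed distance (j - i) = -2.
'child' requires j - i = -1. Actual distance is -2, so the relation does NOT hold.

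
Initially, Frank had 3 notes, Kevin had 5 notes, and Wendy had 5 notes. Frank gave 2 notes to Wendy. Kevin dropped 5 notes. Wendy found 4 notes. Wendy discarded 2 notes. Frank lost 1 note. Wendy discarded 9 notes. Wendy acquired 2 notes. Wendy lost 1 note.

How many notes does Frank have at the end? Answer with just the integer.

Answer: 0

Derivation:
Tracking counts step by step:
Start: Frank=3, Kevin=5, Wendy=5
Event 1 (Frank -> Wendy, 2): Frank: 3 -> 1, Wendy: 5 -> 7. State: Frank=1, Kevin=5, Wendy=7
Event 2 (Kevin -5): Kevin: 5 -> 0. State: Frank=1, Kevin=0, Wendy=7
Event 3 (Wendy +4): Wendy: 7 -> 11. State: Frank=1, Kevin=0, Wendy=11
Event 4 (Wendy -2): Wendy: 11 -> 9. State: Frank=1, Kevin=0, Wendy=9
Event 5 (Frank -1): Frank: 1 -> 0. State: Frank=0, Kevin=0, Wendy=9
Event 6 (Wendy -9): Wendy: 9 -> 0. State: Frank=0, Kevin=0, Wendy=0
Event 7 (Wendy +2): Wendy: 0 -> 2. State: Frank=0, Kevin=0, Wendy=2
Event 8 (Wendy -1): Wendy: 2 -> 1. State: Frank=0, Kevin=0, Wendy=1

Frank's final count: 0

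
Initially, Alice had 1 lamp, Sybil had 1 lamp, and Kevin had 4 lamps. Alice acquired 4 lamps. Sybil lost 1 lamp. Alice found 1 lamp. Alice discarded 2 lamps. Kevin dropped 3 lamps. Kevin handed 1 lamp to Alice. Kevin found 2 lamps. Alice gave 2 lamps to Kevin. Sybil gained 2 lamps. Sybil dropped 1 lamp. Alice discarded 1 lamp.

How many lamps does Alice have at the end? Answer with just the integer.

Tracking counts step by step:
Start: Alice=1, Sybil=1, Kevin=4
Event 1 (Alice +4): Alice: 1 -> 5. State: Alice=5, Sybil=1, Kevin=4
Event 2 (Sybil -1): Sybil: 1 -> 0. State: Alice=5, Sybil=0, Kevin=4
Event 3 (Alice +1): Alice: 5 -> 6. State: Alice=6, Sybil=0, Kevin=4
Event 4 (Alice -2): Alice: 6 -> 4. State: Alice=4, Sybil=0, Kevin=4
Event 5 (Kevin -3): Kevin: 4 -> 1. State: Alice=4, Sybil=0, Kevin=1
Event 6 (Kevin -> Alice, 1): Kevin: 1 -> 0, Alice: 4 -> 5. State: Alice=5, Sybil=0, Kevin=0
Event 7 (Kevin +2): Kevin: 0 -> 2. State: Alice=5, Sybil=0, Kevin=2
Event 8 (Alice -> Kevin, 2): Alice: 5 -> 3, Kevin: 2 -> 4. State: Alice=3, Sybil=0, Kevin=4
Event 9 (Sybil +2): Sybil: 0 -> 2. State: Alice=3, Sybil=2, Kevin=4
Event 10 (Sybil -1): Sybil: 2 -> 1. State: Alice=3, Sybil=1, Kevin=4
Event 11 (Alice -1): Alice: 3 -> 2. State: Alice=2, Sybil=1, Kevin=4

Alice's final count: 2

Answer: 2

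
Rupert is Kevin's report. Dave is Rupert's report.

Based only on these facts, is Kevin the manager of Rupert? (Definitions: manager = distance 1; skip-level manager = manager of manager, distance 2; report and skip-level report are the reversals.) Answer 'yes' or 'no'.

Answer: yes

Derivation:
Reconstructing the manager chain from the given facts:
  Kevin -> Rupert -> Dave
(each arrow means 'manager of the next')
Positions in the chain (0 = top):
  position of Kevin: 0
  position of Rupert: 1
  position of Dave: 2

Kevin is at position 0, Rupert is at position 1; signed distance (j - i) = 1.
'manager' requires j - i = 1. Actual distance is 1, so the relation HOLDS.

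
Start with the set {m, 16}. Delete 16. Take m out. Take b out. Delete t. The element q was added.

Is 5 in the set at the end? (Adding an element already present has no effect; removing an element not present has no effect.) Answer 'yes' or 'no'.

Tracking the set through each operation:
Start: {16, m}
Event 1 (remove 16): removed. Set: {m}
Event 2 (remove m): removed. Set: {}
Event 3 (remove b): not present, no change. Set: {}
Event 4 (remove t): not present, no change. Set: {}
Event 5 (add q): added. Set: {q}

Final set: {q} (size 1)
5 is NOT in the final set.

Answer: no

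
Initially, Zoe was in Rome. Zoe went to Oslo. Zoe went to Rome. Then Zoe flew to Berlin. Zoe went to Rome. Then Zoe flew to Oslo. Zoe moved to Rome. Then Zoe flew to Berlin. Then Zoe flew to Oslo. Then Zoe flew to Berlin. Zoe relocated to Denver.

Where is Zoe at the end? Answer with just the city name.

Answer: Denver

Derivation:
Tracking Zoe's location:
Start: Zoe is in Rome.
After move 1: Rome -> Oslo. Zoe is in Oslo.
After move 2: Oslo -> Rome. Zoe is in Rome.
After move 3: Rome -> Berlin. Zoe is in Berlin.
After move 4: Berlin -> Rome. Zoe is in Rome.
After move 5: Rome -> Oslo. Zoe is in Oslo.
After move 6: Oslo -> Rome. Zoe is in Rome.
After move 7: Rome -> Berlin. Zoe is in Berlin.
After move 8: Berlin -> Oslo. Zoe is in Oslo.
After move 9: Oslo -> Berlin. Zoe is in Berlin.
After move 10: Berlin -> Denver. Zoe is in Denver.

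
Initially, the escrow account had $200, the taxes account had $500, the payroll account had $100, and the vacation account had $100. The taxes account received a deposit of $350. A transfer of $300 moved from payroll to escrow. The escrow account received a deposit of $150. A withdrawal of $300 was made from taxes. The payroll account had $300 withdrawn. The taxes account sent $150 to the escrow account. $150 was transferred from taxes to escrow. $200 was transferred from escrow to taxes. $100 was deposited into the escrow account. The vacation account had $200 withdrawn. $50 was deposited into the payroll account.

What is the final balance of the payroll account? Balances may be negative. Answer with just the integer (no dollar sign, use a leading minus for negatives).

Answer: -450

Derivation:
Tracking account balances step by step:
Start: escrow=200, taxes=500, payroll=100, vacation=100
Event 1 (deposit 350 to taxes): taxes: 500 + 350 = 850. Balances: escrow=200, taxes=850, payroll=100, vacation=100
Event 2 (transfer 300 payroll -> escrow): payroll: 100 - 300 = -200, escrow: 200 + 300 = 500. Balances: escrow=500, taxes=850, payroll=-200, vacation=100
Event 3 (deposit 150 to escrow): escrow: 500 + 150 = 650. Balances: escrow=650, taxes=850, payroll=-200, vacation=100
Event 4 (withdraw 300 from taxes): taxes: 850 - 300 = 550. Balances: escrow=650, taxes=550, payroll=-200, vacation=100
Event 5 (withdraw 300 from payroll): payroll: -200 - 300 = -500. Balances: escrow=650, taxes=550, payroll=-500, vacation=100
Event 6 (transfer 150 taxes -> escrow): taxes: 550 - 150 = 400, escrow: 650 + 150 = 800. Balances: escrow=800, taxes=400, payroll=-500, vacation=100
Event 7 (transfer 150 taxes -> escrow): taxes: 400 - 150 = 250, escrow: 800 + 150 = 950. Balances: escrow=950, taxes=250, payroll=-500, vacation=100
Event 8 (transfer 200 escrow -> taxes): escrow: 950 - 200 = 750, taxes: 250 + 200 = 450. Balances: escrow=750, taxes=450, payroll=-500, vacation=100
Event 9 (deposit 100 to escrow): escrow: 750 + 100 = 850. Balances: escrow=850, taxes=450, payroll=-500, vacation=100
Event 10 (withdraw 200 from vacation): vacation: 100 - 200 = -100. Balances: escrow=850, taxes=450, payroll=-500, vacation=-100
Event 11 (deposit 50 to payroll): payroll: -500 + 50 = -450. Balances: escrow=850, taxes=450, payroll=-450, vacation=-100

Final balance of payroll: -450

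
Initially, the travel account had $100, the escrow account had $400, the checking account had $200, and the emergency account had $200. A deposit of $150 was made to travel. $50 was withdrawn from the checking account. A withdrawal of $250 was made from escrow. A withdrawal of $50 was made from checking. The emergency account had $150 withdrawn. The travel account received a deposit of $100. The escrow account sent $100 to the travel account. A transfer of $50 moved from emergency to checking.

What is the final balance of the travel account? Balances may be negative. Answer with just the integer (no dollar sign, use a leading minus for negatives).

Answer: 450

Derivation:
Tracking account balances step by step:
Start: travel=100, escrow=400, checking=200, emergency=200
Event 1 (deposit 150 to travel): travel: 100 + 150 = 250. Balances: travel=250, escrow=400, checking=200, emergency=200
Event 2 (withdraw 50 from checking): checking: 200 - 50 = 150. Balances: travel=250, escrow=400, checking=150, emergency=200
Event 3 (withdraw 250 from escrow): escrow: 400 - 250 = 150. Balances: travel=250, escrow=150, checking=150, emergency=200
Event 4 (withdraw 50 from checking): checking: 150 - 50 = 100. Balances: travel=250, escrow=150, checking=100, emergency=200
Event 5 (withdraw 150 from emergency): emergency: 200 - 150 = 50. Balances: travel=250, escrow=150, checking=100, emergency=50
Event 6 (deposit 100 to travel): travel: 250 + 100 = 350. Balances: travel=350, escrow=150, checking=100, emergency=50
Event 7 (transfer 100 escrow -> travel): escrow: 150 - 100 = 50, travel: 350 + 100 = 450. Balances: travel=450, escrow=50, checking=100, emergency=50
Event 8 (transfer 50 emergency -> checking): emergency: 50 - 50 = 0, checking: 100 + 50 = 150. Balances: travel=450, escrow=50, checking=150, emergency=0

Final balance of travel: 450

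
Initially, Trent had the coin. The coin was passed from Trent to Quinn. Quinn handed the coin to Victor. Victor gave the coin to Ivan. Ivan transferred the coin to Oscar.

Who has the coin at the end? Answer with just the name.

Tracking the coin through each event:
Start: Trent has the coin.
After event 1: Quinn has the coin.
After event 2: Victor has the coin.
After event 3: Ivan has the coin.
After event 4: Oscar has the coin.

Answer: Oscar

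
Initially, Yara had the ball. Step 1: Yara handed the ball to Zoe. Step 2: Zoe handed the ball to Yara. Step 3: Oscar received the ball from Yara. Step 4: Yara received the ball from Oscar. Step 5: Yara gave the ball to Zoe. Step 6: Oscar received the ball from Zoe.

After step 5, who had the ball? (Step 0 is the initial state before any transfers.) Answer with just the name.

Answer: Zoe

Derivation:
Tracking the ball holder through step 5:
After step 0 (start): Yara
After step 1: Zoe
After step 2: Yara
After step 3: Oscar
After step 4: Yara
After step 5: Zoe

At step 5, the holder is Zoe.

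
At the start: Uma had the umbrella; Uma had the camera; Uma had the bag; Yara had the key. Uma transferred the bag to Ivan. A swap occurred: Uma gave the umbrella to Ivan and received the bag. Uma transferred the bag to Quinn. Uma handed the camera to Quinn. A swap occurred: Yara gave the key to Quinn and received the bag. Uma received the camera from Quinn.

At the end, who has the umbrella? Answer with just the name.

Tracking all object holders:
Start: umbrella:Uma, camera:Uma, bag:Uma, key:Yara
Event 1 (give bag: Uma -> Ivan). State: umbrella:Uma, camera:Uma, bag:Ivan, key:Yara
Event 2 (swap umbrella<->bag: now umbrella:Ivan, bag:Uma). State: umbrella:Ivan, camera:Uma, bag:Uma, key:Yara
Event 3 (give bag: Uma -> Quinn). State: umbrella:Ivan, camera:Uma, bag:Quinn, key:Yara
Event 4 (give camera: Uma -> Quinn). State: umbrella:Ivan, camera:Quinn, bag:Quinn, key:Yara
Event 5 (swap key<->bag: now key:Quinn, bag:Yara). State: umbrella:Ivan, camera:Quinn, bag:Yara, key:Quinn
Event 6 (give camera: Quinn -> Uma). State: umbrella:Ivan, camera:Uma, bag:Yara, key:Quinn

Final state: umbrella:Ivan, camera:Uma, bag:Yara, key:Quinn
The umbrella is held by Ivan.

Answer: Ivan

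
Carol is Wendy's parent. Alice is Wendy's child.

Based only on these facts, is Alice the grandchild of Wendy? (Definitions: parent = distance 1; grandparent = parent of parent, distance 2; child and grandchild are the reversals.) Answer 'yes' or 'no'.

Reconstructing the parent chain from the given facts:
  Carol -> Wendy -> Alice
(each arrow means 'parent of the next')
Positions in the chain (0 = top):
  position of Carol: 0
  position of Wendy: 1
  position of Alice: 2

Alice is at position 2, Wendy is at position 1; signed distance (j - i) = -1.
'grandchild' requires j - i = -2. Actual distance is -1, so the relation does NOT hold.

Answer: no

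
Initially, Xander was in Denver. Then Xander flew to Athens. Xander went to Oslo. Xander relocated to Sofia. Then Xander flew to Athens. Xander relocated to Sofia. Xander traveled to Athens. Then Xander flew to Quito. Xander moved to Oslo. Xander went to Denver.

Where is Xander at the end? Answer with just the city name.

Tracking Xander's location:
Start: Xander is in Denver.
After move 1: Denver -> Athens. Xander is in Athens.
After move 2: Athens -> Oslo. Xander is in Oslo.
After move 3: Oslo -> Sofia. Xander is in Sofia.
After move 4: Sofia -> Athens. Xander is in Athens.
After move 5: Athens -> Sofia. Xander is in Sofia.
After move 6: Sofia -> Athens. Xander is in Athens.
After move 7: Athens -> Quito. Xander is in Quito.
After move 8: Quito -> Oslo. Xander is in Oslo.
After move 9: Oslo -> Denver. Xander is in Denver.

Answer: Denver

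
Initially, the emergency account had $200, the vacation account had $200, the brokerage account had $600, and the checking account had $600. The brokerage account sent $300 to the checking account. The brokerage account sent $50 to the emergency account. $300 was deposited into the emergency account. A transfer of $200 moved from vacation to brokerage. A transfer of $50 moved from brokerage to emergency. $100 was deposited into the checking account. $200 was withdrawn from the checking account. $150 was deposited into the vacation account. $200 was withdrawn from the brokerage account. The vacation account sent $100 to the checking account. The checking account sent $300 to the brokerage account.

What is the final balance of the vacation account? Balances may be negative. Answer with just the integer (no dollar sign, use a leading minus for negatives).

Tracking account balances step by step:
Start: emergency=200, vacation=200, brokerage=600, checking=600
Event 1 (transfer 300 brokerage -> checking): brokerage: 600 - 300 = 300, checking: 600 + 300 = 900. Balances: emergency=200, vacation=200, brokerage=300, checking=900
Event 2 (transfer 50 brokerage -> emergency): brokerage: 300 - 50 = 250, emergency: 200 + 50 = 250. Balances: emergency=250, vacation=200, brokerage=250, checking=900
Event 3 (deposit 300 to emergency): emergency: 250 + 300 = 550. Balances: emergency=550, vacation=200, brokerage=250, checking=900
Event 4 (transfer 200 vacation -> brokerage): vacation: 200 - 200 = 0, brokerage: 250 + 200 = 450. Balances: emergency=550, vacation=0, brokerage=450, checking=900
Event 5 (transfer 50 brokerage -> emergency): brokerage: 450 - 50 = 400, emergency: 550 + 50 = 600. Balances: emergency=600, vacation=0, brokerage=400, checking=900
Event 6 (deposit 100 to checking): checking: 900 + 100 = 1000. Balances: emergency=600, vacation=0, brokerage=400, checking=1000
Event 7 (withdraw 200 from checking): checking: 1000 - 200 = 800. Balances: emergency=600, vacation=0, brokerage=400, checking=800
Event 8 (deposit 150 to vacation): vacation: 0 + 150 = 150. Balances: emergency=600, vacation=150, brokerage=400, checking=800
Event 9 (withdraw 200 from brokerage): brokerage: 400 - 200 = 200. Balances: emergency=600, vacation=150, brokerage=200, checking=800
Event 10 (transfer 100 vacation -> checking): vacation: 150 - 100 = 50, checking: 800 + 100 = 900. Balances: emergency=600, vacation=50, brokerage=200, checking=900
Event 11 (transfer 300 checking -> brokerage): checking: 900 - 300 = 600, brokerage: 200 + 300 = 500. Balances: emergency=600, vacation=50, brokerage=500, checking=600

Final balance of vacation: 50

Answer: 50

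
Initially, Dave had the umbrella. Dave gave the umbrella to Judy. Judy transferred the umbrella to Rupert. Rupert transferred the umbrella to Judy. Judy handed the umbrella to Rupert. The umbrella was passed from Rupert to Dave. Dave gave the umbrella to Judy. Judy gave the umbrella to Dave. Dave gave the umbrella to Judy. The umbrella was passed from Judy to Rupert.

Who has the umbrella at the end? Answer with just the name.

Tracking the umbrella through each event:
Start: Dave has the umbrella.
After event 1: Judy has the umbrella.
After event 2: Rupert has the umbrella.
After event 3: Judy has the umbrella.
After event 4: Rupert has the umbrella.
After event 5: Dave has the umbrella.
After event 6: Judy has the umbrella.
After event 7: Dave has the umbrella.
After event 8: Judy has the umbrella.
After event 9: Rupert has the umbrella.

Answer: Rupert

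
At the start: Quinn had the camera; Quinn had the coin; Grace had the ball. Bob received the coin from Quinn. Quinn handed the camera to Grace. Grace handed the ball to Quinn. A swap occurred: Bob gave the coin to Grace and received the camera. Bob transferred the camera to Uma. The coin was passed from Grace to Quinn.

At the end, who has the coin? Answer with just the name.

Answer: Quinn

Derivation:
Tracking all object holders:
Start: camera:Quinn, coin:Quinn, ball:Grace
Event 1 (give coin: Quinn -> Bob). State: camera:Quinn, coin:Bob, ball:Grace
Event 2 (give camera: Quinn -> Grace). State: camera:Grace, coin:Bob, ball:Grace
Event 3 (give ball: Grace -> Quinn). State: camera:Grace, coin:Bob, ball:Quinn
Event 4 (swap coin<->camera: now coin:Grace, camera:Bob). State: camera:Bob, coin:Grace, ball:Quinn
Event 5 (give camera: Bob -> Uma). State: camera:Uma, coin:Grace, ball:Quinn
Event 6 (give coin: Grace -> Quinn). State: camera:Uma, coin:Quinn, ball:Quinn

Final state: camera:Uma, coin:Quinn, ball:Quinn
The coin is held by Quinn.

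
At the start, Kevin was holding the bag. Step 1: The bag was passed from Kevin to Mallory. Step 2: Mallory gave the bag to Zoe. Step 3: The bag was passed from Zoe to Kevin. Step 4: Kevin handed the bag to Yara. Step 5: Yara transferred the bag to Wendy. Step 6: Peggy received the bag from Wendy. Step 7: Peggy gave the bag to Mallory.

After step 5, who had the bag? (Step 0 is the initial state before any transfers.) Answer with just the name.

Answer: Wendy

Derivation:
Tracking the bag holder through step 5:
After step 0 (start): Kevin
After step 1: Mallory
After step 2: Zoe
After step 3: Kevin
After step 4: Yara
After step 5: Wendy

At step 5, the holder is Wendy.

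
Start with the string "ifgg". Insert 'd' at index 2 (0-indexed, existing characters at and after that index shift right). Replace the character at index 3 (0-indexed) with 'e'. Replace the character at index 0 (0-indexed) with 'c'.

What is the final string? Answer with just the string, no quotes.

Answer: cfdeg

Derivation:
Applying each edit step by step:
Start: "ifgg"
Op 1 (insert 'd' at idx 2): "ifgg" -> "ifdgg"
Op 2 (replace idx 3: 'g' -> 'e'): "ifdgg" -> "ifdeg"
Op 3 (replace idx 0: 'i' -> 'c'): "ifdeg" -> "cfdeg"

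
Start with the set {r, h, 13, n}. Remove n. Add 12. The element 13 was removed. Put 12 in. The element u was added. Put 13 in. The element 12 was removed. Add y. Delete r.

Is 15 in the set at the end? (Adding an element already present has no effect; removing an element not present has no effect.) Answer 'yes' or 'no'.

Tracking the set through each operation:
Start: {13, h, n, r}
Event 1 (remove n): removed. Set: {13, h, r}
Event 2 (add 12): added. Set: {12, 13, h, r}
Event 3 (remove 13): removed. Set: {12, h, r}
Event 4 (add 12): already present, no change. Set: {12, h, r}
Event 5 (add u): added. Set: {12, h, r, u}
Event 6 (add 13): added. Set: {12, 13, h, r, u}
Event 7 (remove 12): removed. Set: {13, h, r, u}
Event 8 (add y): added. Set: {13, h, r, u, y}
Event 9 (remove r): removed. Set: {13, h, u, y}

Final set: {13, h, u, y} (size 4)
15 is NOT in the final set.

Answer: no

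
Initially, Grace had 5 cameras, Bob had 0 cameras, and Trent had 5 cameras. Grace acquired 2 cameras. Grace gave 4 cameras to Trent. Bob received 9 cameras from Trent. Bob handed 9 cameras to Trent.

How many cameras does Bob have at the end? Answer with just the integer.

Tracking counts step by step:
Start: Grace=5, Bob=0, Trent=5
Event 1 (Grace +2): Grace: 5 -> 7. State: Grace=7, Bob=0, Trent=5
Event 2 (Grace -> Trent, 4): Grace: 7 -> 3, Trent: 5 -> 9. State: Grace=3, Bob=0, Trent=9
Event 3 (Trent -> Bob, 9): Trent: 9 -> 0, Bob: 0 -> 9. State: Grace=3, Bob=9, Trent=0
Event 4 (Bob -> Trent, 9): Bob: 9 -> 0, Trent: 0 -> 9. State: Grace=3, Bob=0, Trent=9

Bob's final count: 0

Answer: 0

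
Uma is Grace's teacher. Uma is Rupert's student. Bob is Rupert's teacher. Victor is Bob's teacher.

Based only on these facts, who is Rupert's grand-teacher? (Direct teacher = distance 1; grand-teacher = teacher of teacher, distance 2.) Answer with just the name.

Answer: Victor

Derivation:
Reconstructing the teacher chain from the given facts:
  Victor -> Bob -> Rupert -> Uma -> Grace
(each arrow means 'teacher of the next')
Positions in the chain (0 = top):
  position of Victor: 0
  position of Bob: 1
  position of Rupert: 2
  position of Uma: 3
  position of Grace: 4

Rupert is at position 2; the grand-teacher is 2 steps up the chain, i.e. position 0: Victor.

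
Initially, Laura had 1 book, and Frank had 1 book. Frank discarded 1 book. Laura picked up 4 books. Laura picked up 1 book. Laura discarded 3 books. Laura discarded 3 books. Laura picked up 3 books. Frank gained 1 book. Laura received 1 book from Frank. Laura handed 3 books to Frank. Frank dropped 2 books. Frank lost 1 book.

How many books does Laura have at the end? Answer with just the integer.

Tracking counts step by step:
Start: Laura=1, Frank=1
Event 1 (Frank -1): Frank: 1 -> 0. State: Laura=1, Frank=0
Event 2 (Laura +4): Laura: 1 -> 5. State: Laura=5, Frank=0
Event 3 (Laura +1): Laura: 5 -> 6. State: Laura=6, Frank=0
Event 4 (Laura -3): Laura: 6 -> 3. State: Laura=3, Frank=0
Event 5 (Laura -3): Laura: 3 -> 0. State: Laura=0, Frank=0
Event 6 (Laura +3): Laura: 0 -> 3. State: Laura=3, Frank=0
Event 7 (Frank +1): Frank: 0 -> 1. State: Laura=3, Frank=1
Event 8 (Frank -> Laura, 1): Frank: 1 -> 0, Laura: 3 -> 4. State: Laura=4, Frank=0
Event 9 (Laura -> Frank, 3): Laura: 4 -> 1, Frank: 0 -> 3. State: Laura=1, Frank=3
Event 10 (Frank -2): Frank: 3 -> 1. State: Laura=1, Frank=1
Event 11 (Frank -1): Frank: 1 -> 0. State: Laura=1, Frank=0

Laura's final count: 1

Answer: 1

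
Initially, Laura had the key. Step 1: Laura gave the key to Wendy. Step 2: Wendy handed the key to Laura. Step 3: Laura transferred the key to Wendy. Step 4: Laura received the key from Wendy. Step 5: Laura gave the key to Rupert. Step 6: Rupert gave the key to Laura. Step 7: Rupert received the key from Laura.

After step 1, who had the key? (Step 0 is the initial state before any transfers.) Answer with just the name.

Answer: Wendy

Derivation:
Tracking the key holder through step 1:
After step 0 (start): Laura
After step 1: Wendy

At step 1, the holder is Wendy.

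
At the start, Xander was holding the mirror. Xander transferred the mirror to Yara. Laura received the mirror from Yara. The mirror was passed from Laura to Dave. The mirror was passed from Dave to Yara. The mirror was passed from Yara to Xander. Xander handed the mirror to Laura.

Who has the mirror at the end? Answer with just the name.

Tracking the mirror through each event:
Start: Xander has the mirror.
After event 1: Yara has the mirror.
After event 2: Laura has the mirror.
After event 3: Dave has the mirror.
After event 4: Yara has the mirror.
After event 5: Xander has the mirror.
After event 6: Laura has the mirror.

Answer: Laura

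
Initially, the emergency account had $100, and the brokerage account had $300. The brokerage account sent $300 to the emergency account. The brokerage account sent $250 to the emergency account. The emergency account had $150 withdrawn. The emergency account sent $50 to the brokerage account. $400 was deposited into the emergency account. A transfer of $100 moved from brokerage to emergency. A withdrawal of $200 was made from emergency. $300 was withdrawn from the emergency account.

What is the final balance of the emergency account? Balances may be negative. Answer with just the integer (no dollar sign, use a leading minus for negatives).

Answer: 450

Derivation:
Tracking account balances step by step:
Start: emergency=100, brokerage=300
Event 1 (transfer 300 brokerage -> emergency): brokerage: 300 - 300 = 0, emergency: 100 + 300 = 400. Balances: emergency=400, brokerage=0
Event 2 (transfer 250 brokerage -> emergency): brokerage: 0 - 250 = -250, emergency: 400 + 250 = 650. Balances: emergency=650, brokerage=-250
Event 3 (withdraw 150 from emergency): emergency: 650 - 150 = 500. Balances: emergency=500, brokerage=-250
Event 4 (transfer 50 emergency -> brokerage): emergency: 500 - 50 = 450, brokerage: -250 + 50 = -200. Balances: emergency=450, brokerage=-200
Event 5 (deposit 400 to emergency): emergency: 450 + 400 = 850. Balances: emergency=850, brokerage=-200
Event 6 (transfer 100 brokerage -> emergency): brokerage: -200 - 100 = -300, emergency: 850 + 100 = 950. Balances: emergency=950, brokerage=-300
Event 7 (withdraw 200 from emergency): emergency: 950 - 200 = 750. Balances: emergency=750, brokerage=-300
Event 8 (withdraw 300 from emergency): emergency: 750 - 300 = 450. Balances: emergency=450, brokerage=-300

Final balance of emergency: 450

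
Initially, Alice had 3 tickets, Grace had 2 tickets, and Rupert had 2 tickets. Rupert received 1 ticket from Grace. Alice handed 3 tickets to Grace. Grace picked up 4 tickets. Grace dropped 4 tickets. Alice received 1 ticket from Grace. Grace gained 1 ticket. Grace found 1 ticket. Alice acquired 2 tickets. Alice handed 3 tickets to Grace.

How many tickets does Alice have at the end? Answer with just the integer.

Answer: 0

Derivation:
Tracking counts step by step:
Start: Alice=3, Grace=2, Rupert=2
Event 1 (Grace -> Rupert, 1): Grace: 2 -> 1, Rupert: 2 -> 3. State: Alice=3, Grace=1, Rupert=3
Event 2 (Alice -> Grace, 3): Alice: 3 -> 0, Grace: 1 -> 4. State: Alice=0, Grace=4, Rupert=3
Event 3 (Grace +4): Grace: 4 -> 8. State: Alice=0, Grace=8, Rupert=3
Event 4 (Grace -4): Grace: 8 -> 4. State: Alice=0, Grace=4, Rupert=3
Event 5 (Grace -> Alice, 1): Grace: 4 -> 3, Alice: 0 -> 1. State: Alice=1, Grace=3, Rupert=3
Event 6 (Grace +1): Grace: 3 -> 4. State: Alice=1, Grace=4, Rupert=3
Event 7 (Grace +1): Grace: 4 -> 5. State: Alice=1, Grace=5, Rupert=3
Event 8 (Alice +2): Alice: 1 -> 3. State: Alice=3, Grace=5, Rupert=3
Event 9 (Alice -> Grace, 3): Alice: 3 -> 0, Grace: 5 -> 8. State: Alice=0, Grace=8, Rupert=3

Alice's final count: 0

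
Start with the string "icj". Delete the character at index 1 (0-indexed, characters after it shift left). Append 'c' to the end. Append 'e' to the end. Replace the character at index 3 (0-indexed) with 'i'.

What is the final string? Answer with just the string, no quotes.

Applying each edit step by step:
Start: "icj"
Op 1 (delete idx 1 = 'c'): "icj" -> "ij"
Op 2 (append 'c'): "ij" -> "ijc"
Op 3 (append 'e'): "ijc" -> "ijce"
Op 4 (replace idx 3: 'e' -> 'i'): "ijce" -> "ijci"

Answer: ijci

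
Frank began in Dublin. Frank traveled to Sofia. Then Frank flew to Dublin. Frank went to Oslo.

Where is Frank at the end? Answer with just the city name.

Tracking Frank's location:
Start: Frank is in Dublin.
After move 1: Dublin -> Sofia. Frank is in Sofia.
After move 2: Sofia -> Dublin. Frank is in Dublin.
After move 3: Dublin -> Oslo. Frank is in Oslo.

Answer: Oslo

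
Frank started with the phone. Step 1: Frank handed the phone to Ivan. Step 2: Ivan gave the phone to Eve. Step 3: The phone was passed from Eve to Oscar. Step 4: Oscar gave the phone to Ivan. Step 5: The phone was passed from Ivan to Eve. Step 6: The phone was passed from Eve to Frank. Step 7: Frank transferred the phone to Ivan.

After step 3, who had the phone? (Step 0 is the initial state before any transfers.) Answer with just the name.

Answer: Oscar

Derivation:
Tracking the phone holder through step 3:
After step 0 (start): Frank
After step 1: Ivan
After step 2: Eve
After step 3: Oscar

At step 3, the holder is Oscar.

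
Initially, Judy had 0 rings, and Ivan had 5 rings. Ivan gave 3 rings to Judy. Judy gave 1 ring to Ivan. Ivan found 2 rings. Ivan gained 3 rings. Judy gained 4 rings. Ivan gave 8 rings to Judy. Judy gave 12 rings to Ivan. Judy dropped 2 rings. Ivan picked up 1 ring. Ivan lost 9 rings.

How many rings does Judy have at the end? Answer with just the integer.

Tracking counts step by step:
Start: Judy=0, Ivan=5
Event 1 (Ivan -> Judy, 3): Ivan: 5 -> 2, Judy: 0 -> 3. State: Judy=3, Ivan=2
Event 2 (Judy -> Ivan, 1): Judy: 3 -> 2, Ivan: 2 -> 3. State: Judy=2, Ivan=3
Event 3 (Ivan +2): Ivan: 3 -> 5. State: Judy=2, Ivan=5
Event 4 (Ivan +3): Ivan: 5 -> 8. State: Judy=2, Ivan=8
Event 5 (Judy +4): Judy: 2 -> 6. State: Judy=6, Ivan=8
Event 6 (Ivan -> Judy, 8): Ivan: 8 -> 0, Judy: 6 -> 14. State: Judy=14, Ivan=0
Event 7 (Judy -> Ivan, 12): Judy: 14 -> 2, Ivan: 0 -> 12. State: Judy=2, Ivan=12
Event 8 (Judy -2): Judy: 2 -> 0. State: Judy=0, Ivan=12
Event 9 (Ivan +1): Ivan: 12 -> 13. State: Judy=0, Ivan=13
Event 10 (Ivan -9): Ivan: 13 -> 4. State: Judy=0, Ivan=4

Judy's final count: 0

Answer: 0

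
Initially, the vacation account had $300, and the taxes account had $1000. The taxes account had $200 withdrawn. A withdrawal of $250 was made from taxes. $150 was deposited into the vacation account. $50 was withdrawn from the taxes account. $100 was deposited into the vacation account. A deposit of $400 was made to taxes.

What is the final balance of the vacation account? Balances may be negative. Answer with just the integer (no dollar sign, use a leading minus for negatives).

Answer: 550

Derivation:
Tracking account balances step by step:
Start: vacation=300, taxes=1000
Event 1 (withdraw 200 from taxes): taxes: 1000 - 200 = 800. Balances: vacation=300, taxes=800
Event 2 (withdraw 250 from taxes): taxes: 800 - 250 = 550. Balances: vacation=300, taxes=550
Event 3 (deposit 150 to vacation): vacation: 300 + 150 = 450. Balances: vacation=450, taxes=550
Event 4 (withdraw 50 from taxes): taxes: 550 - 50 = 500. Balances: vacation=450, taxes=500
Event 5 (deposit 100 to vacation): vacation: 450 + 100 = 550. Balances: vacation=550, taxes=500
Event 6 (deposit 400 to taxes): taxes: 500 + 400 = 900. Balances: vacation=550, taxes=900

Final balance of vacation: 550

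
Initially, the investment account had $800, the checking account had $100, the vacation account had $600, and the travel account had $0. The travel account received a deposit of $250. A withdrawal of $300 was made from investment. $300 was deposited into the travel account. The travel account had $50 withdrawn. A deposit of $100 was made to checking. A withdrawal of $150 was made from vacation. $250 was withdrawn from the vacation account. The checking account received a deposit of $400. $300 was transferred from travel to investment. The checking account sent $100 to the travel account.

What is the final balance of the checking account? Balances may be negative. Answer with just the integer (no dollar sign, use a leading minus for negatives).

Tracking account balances step by step:
Start: investment=800, checking=100, vacation=600, travel=0
Event 1 (deposit 250 to travel): travel: 0 + 250 = 250. Balances: investment=800, checking=100, vacation=600, travel=250
Event 2 (withdraw 300 from investment): investment: 800 - 300 = 500. Balances: investment=500, checking=100, vacation=600, travel=250
Event 3 (deposit 300 to travel): travel: 250 + 300 = 550. Balances: investment=500, checking=100, vacation=600, travel=550
Event 4 (withdraw 50 from travel): travel: 550 - 50 = 500. Balances: investment=500, checking=100, vacation=600, travel=500
Event 5 (deposit 100 to checking): checking: 100 + 100 = 200. Balances: investment=500, checking=200, vacation=600, travel=500
Event 6 (withdraw 150 from vacation): vacation: 600 - 150 = 450. Balances: investment=500, checking=200, vacation=450, travel=500
Event 7 (withdraw 250 from vacation): vacation: 450 - 250 = 200. Balances: investment=500, checking=200, vacation=200, travel=500
Event 8 (deposit 400 to checking): checking: 200 + 400 = 600. Balances: investment=500, checking=600, vacation=200, travel=500
Event 9 (transfer 300 travel -> investment): travel: 500 - 300 = 200, investment: 500 + 300 = 800. Balances: investment=800, checking=600, vacation=200, travel=200
Event 10 (transfer 100 checking -> travel): checking: 600 - 100 = 500, travel: 200 + 100 = 300. Balances: investment=800, checking=500, vacation=200, travel=300

Final balance of checking: 500

Answer: 500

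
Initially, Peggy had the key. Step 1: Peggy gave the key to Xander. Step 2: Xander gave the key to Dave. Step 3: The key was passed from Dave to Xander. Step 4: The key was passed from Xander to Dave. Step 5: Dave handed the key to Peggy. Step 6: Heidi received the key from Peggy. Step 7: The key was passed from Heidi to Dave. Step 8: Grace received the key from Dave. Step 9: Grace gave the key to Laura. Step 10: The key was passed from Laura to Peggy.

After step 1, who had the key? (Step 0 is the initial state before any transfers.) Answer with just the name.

Answer: Xander

Derivation:
Tracking the key holder through step 1:
After step 0 (start): Peggy
After step 1: Xander

At step 1, the holder is Xander.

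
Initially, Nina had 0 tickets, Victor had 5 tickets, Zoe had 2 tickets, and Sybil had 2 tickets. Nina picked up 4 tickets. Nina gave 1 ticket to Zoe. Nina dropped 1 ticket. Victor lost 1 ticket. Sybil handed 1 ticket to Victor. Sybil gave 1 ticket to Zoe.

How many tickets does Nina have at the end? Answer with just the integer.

Tracking counts step by step:
Start: Nina=0, Victor=5, Zoe=2, Sybil=2
Event 1 (Nina +4): Nina: 0 -> 4. State: Nina=4, Victor=5, Zoe=2, Sybil=2
Event 2 (Nina -> Zoe, 1): Nina: 4 -> 3, Zoe: 2 -> 3. State: Nina=3, Victor=5, Zoe=3, Sybil=2
Event 3 (Nina -1): Nina: 3 -> 2. State: Nina=2, Victor=5, Zoe=3, Sybil=2
Event 4 (Victor -1): Victor: 5 -> 4. State: Nina=2, Victor=4, Zoe=3, Sybil=2
Event 5 (Sybil -> Victor, 1): Sybil: 2 -> 1, Victor: 4 -> 5. State: Nina=2, Victor=5, Zoe=3, Sybil=1
Event 6 (Sybil -> Zoe, 1): Sybil: 1 -> 0, Zoe: 3 -> 4. State: Nina=2, Victor=5, Zoe=4, Sybil=0

Nina's final count: 2

Answer: 2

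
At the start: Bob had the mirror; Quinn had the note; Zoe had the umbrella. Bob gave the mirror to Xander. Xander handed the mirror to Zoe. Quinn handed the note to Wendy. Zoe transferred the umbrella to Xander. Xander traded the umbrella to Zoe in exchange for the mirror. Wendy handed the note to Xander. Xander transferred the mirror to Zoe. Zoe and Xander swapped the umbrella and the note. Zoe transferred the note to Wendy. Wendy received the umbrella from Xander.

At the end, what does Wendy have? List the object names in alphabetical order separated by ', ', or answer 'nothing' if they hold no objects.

Answer: note, umbrella

Derivation:
Tracking all object holders:
Start: mirror:Bob, note:Quinn, umbrella:Zoe
Event 1 (give mirror: Bob -> Xander). State: mirror:Xander, note:Quinn, umbrella:Zoe
Event 2 (give mirror: Xander -> Zoe). State: mirror:Zoe, note:Quinn, umbrella:Zoe
Event 3 (give note: Quinn -> Wendy). State: mirror:Zoe, note:Wendy, umbrella:Zoe
Event 4 (give umbrella: Zoe -> Xander). State: mirror:Zoe, note:Wendy, umbrella:Xander
Event 5 (swap umbrella<->mirror: now umbrella:Zoe, mirror:Xander). State: mirror:Xander, note:Wendy, umbrella:Zoe
Event 6 (give note: Wendy -> Xander). State: mirror:Xander, note:Xander, umbrella:Zoe
Event 7 (give mirror: Xander -> Zoe). State: mirror:Zoe, note:Xander, umbrella:Zoe
Event 8 (swap umbrella<->note: now umbrella:Xander, note:Zoe). State: mirror:Zoe, note:Zoe, umbrella:Xander
Event 9 (give note: Zoe -> Wendy). State: mirror:Zoe, note:Wendy, umbrella:Xander
Event 10 (give umbrella: Xander -> Wendy). State: mirror:Zoe, note:Wendy, umbrella:Wendy

Final state: mirror:Zoe, note:Wendy, umbrella:Wendy
Wendy holds: note, umbrella.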